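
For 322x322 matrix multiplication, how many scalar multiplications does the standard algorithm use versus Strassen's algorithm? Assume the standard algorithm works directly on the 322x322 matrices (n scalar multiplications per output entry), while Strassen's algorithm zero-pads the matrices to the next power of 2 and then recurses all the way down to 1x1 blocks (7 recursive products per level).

Matrix multiplication for 322x322 matrices:

Strassen's algorithm requires power-of-2 dimensions. Pad 322x322 to 512x512 (next power of 2).

Standard algorithm: 322^3 = 33386248 multiplications
Strassen's algorithm: 7^(log2(512)) = 7^9 = 40353607 multiplications
Difference: 33386248 - 40353607 = -6967359 (Strassen uses MORE here due to padding overhead — for small or just-over-power-of-2 n, padding can outweigh the per-level savings)

Standard: 33386248 multiplications (322^3). Strassen: 40353607 multiplications (7^9, after padding to 512x512). Strassen reduces 8 recursive multiplications to 7 at each level.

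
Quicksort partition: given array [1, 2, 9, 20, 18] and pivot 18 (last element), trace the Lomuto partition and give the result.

Lomuto partition with pivot = 18:

Initial array: [1, 2, 9, 20, 18]

arr[0]=1 <= 18: swap with position 0, array becomes [1, 2, 9, 20, 18]
arr[1]=2 <= 18: swap with position 1, array becomes [1, 2, 9, 20, 18]
arr[2]=9 <= 18: swap with position 2, array becomes [1, 2, 9, 20, 18]
arr[3]=20 > 18: no swap

Place pivot at position 3: [1, 2, 9, 18, 20]
Pivot position: 3

After partitioning with pivot 18, the array becomes [1, 2, 9, 18, 20]. The pivot is placed at index 3. All elements to the left of the pivot are <= 18, and all elements to the right are > 18.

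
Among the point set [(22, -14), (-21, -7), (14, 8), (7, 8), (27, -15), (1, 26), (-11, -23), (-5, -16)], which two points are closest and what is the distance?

Computing all pairwise distances among 8 points:

d((22, -14), (-21, -7)) = 43.566
d((22, -14), (14, 8)) = 23.4094
d((22, -14), (7, 8)) = 26.6271
d((22, -14), (27, -15)) = 5.099 <-- minimum
d((22, -14), (1, 26)) = 45.1774
d((22, -14), (-11, -23)) = 34.2053
d((22, -14), (-5, -16)) = 27.074
d((-21, -7), (14, 8)) = 38.0789
d((-21, -7), (7, 8)) = 31.7648
d((-21, -7), (27, -15)) = 48.6621
d((-21, -7), (1, 26)) = 39.6611
d((-21, -7), (-11, -23)) = 18.868
d((-21, -7), (-5, -16)) = 18.3576
d((14, 8), (7, 8)) = 7.0
d((14, 8), (27, -15)) = 26.4197
d((14, 8), (1, 26)) = 22.2036
d((14, 8), (-11, -23)) = 39.8246
d((14, 8), (-5, -16)) = 30.6105
d((7, 8), (27, -15)) = 30.4795
d((7, 8), (1, 26)) = 18.9737
d((7, 8), (-11, -23)) = 35.8469
d((7, 8), (-5, -16)) = 26.8328
d((27, -15), (1, 26)) = 48.5489
d((27, -15), (-11, -23)) = 38.833
d((27, -15), (-5, -16)) = 32.0156
d((1, 26), (-11, -23)) = 50.448
d((1, 26), (-5, -16)) = 42.4264
d((-11, -23), (-5, -16)) = 9.2195

Closest pair: (22, -14) and (27, -15) with distance 5.099

The closest pair is (22, -14) and (27, -15) with Euclidean distance 5.099. For 8 points, brute-force pairwise comparison is shown above. For large n, the divide-and-conquer algorithm (sort by x, recurse on halves, check the dividing strip) achieves O(n log n).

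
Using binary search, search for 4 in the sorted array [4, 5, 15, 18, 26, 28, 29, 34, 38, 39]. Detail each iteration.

Binary search for 4 in [4, 5, 15, 18, 26, 28, 29, 34, 38, 39]:

lo=0, hi=9, mid=4, arr[mid]=26 -> 26 > 4, search left half
lo=0, hi=3, mid=1, arr[mid]=5 -> 5 > 4, search left half
lo=0, hi=0, mid=0, arr[mid]=4 -> Found target at index 0!

Binary search finds 4 at index 0 after 3 comparisons. The search repeatedly halves the search space by comparing with the middle element.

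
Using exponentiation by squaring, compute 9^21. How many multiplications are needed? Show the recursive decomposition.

Computing 9^21 by squaring (build up from 9^1; each line after the first costs one multiplication):

9^1 = 9
9^2 = (9^1)^2 = 9^2 = 81
9^4 = (9^2)^2 = 81^2 = 6561
9^5 = 9 * 9^4 = 9 * 6561 = 59049
9^10 = (9^5)^2 = 59049^2 = 3486784401
9^20 = (9^10)^2 = 3486784401^2 = 12157665459056928801
9^21 = 9 * 9^20 = 9 * 12157665459056928801 = 109418989131512359209

Result: 109418989131512359209
Multiplications needed: 6 (6 lines after 9^1)

9^21 = 109418989131512359209. Using exponentiation by squaring, this requires 6 multiplications. The key idea: if the exponent is even, square the half-power; if odd, multiply by the base once.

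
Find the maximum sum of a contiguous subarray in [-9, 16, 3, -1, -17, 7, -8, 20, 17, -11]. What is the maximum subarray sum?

Using Kadane's algorithm on [-9, 16, 3, -1, -17, 7, -8, 20, 17, -11]:

Scanning through the array:
Position 1 (value 16): max_ending_here = 16, max_so_far = 16
Position 2 (value 3): max_ending_here = 19, max_so_far = 19
Position 3 (value -1): max_ending_here = 18, max_so_far = 19
Position 4 (value -17): max_ending_here = 1, max_so_far = 19
Position 5 (value 7): max_ending_here = 8, max_so_far = 19
Position 6 (value -8): max_ending_here = 0, max_so_far = 19
Position 7 (value 20): max_ending_here = 20, max_so_far = 20
Position 8 (value 17): max_ending_here = 37, max_so_far = 37
Position 9 (value -11): max_ending_here = 26, max_so_far = 37

Maximum subarray: [16, 3, -1, -17, 7, -8, 20, 17]
Maximum sum: 37

The maximum subarray is [16, 3, -1, -17, 7, -8, 20, 17] with sum 37. This subarray runs from index 1 to index 8.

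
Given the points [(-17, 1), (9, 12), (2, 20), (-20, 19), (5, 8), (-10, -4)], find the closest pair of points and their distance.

Computing all pairwise distances among 6 points:

d((-17, 1), (9, 12)) = 28.2312
d((-17, 1), (2, 20)) = 26.8701
d((-17, 1), (-20, 19)) = 18.2483
d((-17, 1), (5, 8)) = 23.0868
d((-17, 1), (-10, -4)) = 8.6023
d((9, 12), (2, 20)) = 10.6301
d((9, 12), (-20, 19)) = 29.8329
d((9, 12), (5, 8)) = 5.6569 <-- minimum
d((9, 12), (-10, -4)) = 24.8395
d((2, 20), (-20, 19)) = 22.0227
d((2, 20), (5, 8)) = 12.3693
d((2, 20), (-10, -4)) = 26.8328
d((-20, 19), (5, 8)) = 27.313
d((-20, 19), (-10, -4)) = 25.0799
d((5, 8), (-10, -4)) = 19.2094

Closest pair: (9, 12) and (5, 8) with distance 5.6569

The closest pair is (9, 12) and (5, 8) with Euclidean distance 5.6569. For 6 points, brute-force pairwise comparison is shown above. For large n, the divide-and-conquer algorithm (sort by x, recurse on halves, check the dividing strip) achieves O(n log n).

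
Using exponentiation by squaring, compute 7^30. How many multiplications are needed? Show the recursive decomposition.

Computing 7^30 by squaring (build up from 7^1; each line after the first costs one multiplication):

7^1 = 7
7^2 = (7^1)^2 = 7^2 = 49
7^3 = 7 * 7^2 = 7 * 49 = 343
7^6 = (7^3)^2 = 343^2 = 117649
7^7 = 7 * 7^6 = 7 * 117649 = 823543
7^14 = (7^7)^2 = 823543^2 = 678223072849
7^15 = 7 * 7^14 = 7 * 678223072849 = 4747561509943
7^30 = (7^15)^2 = 4747561509943^2 = 22539340290692258087863249

Result: 22539340290692258087863249
Multiplications needed: 7 (7 lines after 7^1)

7^30 = 22539340290692258087863249. Using exponentiation by squaring, this requires 7 multiplications. The key idea: if the exponent is even, square the half-power; if odd, multiply by the base once.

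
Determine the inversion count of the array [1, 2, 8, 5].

Finding inversions in [1, 2, 8, 5]:

(2, 3): arr[2]=8 > arr[3]=5

Total inversions: 1

The array has 1 inversion(s): (2,3). Each pair (i,j) satisfies i < j and arr[i] > arr[j].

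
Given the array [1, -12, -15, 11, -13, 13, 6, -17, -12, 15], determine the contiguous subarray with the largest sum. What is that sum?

Using Kadane's algorithm on [1, -12, -15, 11, -13, 13, 6, -17, -12, 15]:

Scanning through the array:
Position 1 (value -12): max_ending_here = -11, max_so_far = 1
Position 2 (value -15): max_ending_here = -15, max_so_far = 1
Position 3 (value 11): max_ending_here = 11, max_so_far = 11
Position 4 (value -13): max_ending_here = -2, max_so_far = 11
Position 5 (value 13): max_ending_here = 13, max_so_far = 13
Position 6 (value 6): max_ending_here = 19, max_so_far = 19
Position 7 (value -17): max_ending_here = 2, max_so_far = 19
Position 8 (value -12): max_ending_here = -10, max_so_far = 19
Position 9 (value 15): max_ending_here = 15, max_so_far = 19

Maximum subarray: [13, 6]
Maximum sum: 19

The maximum subarray is [13, 6] with sum 19. This subarray runs from index 5 to index 6.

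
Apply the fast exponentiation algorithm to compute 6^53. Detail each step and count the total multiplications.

Computing 6^53 by squaring (build up from 6^1; each line after the first costs one multiplication):

6^1 = 6
6^2 = (6^1)^2 = 6^2 = 36
6^3 = 6 * 6^2 = 6 * 36 = 216
6^6 = (6^3)^2 = 216^2 = 46656
6^12 = (6^6)^2 = 46656^2 = 2176782336
6^13 = 6 * 6^12 = 6 * 2176782336 = 13060694016
6^26 = (6^13)^2 = 13060694016^2 = 170581728179578208256
6^52 = (6^26)^2 = 170581728179578208256^2 = 29098125988731506183153025616435306561536
6^53 = 6 * 6^52 = 6 * 29098125988731506183153025616435306561536 = 174588755932389037098918153698611839369216

Result: 174588755932389037098918153698611839369216
Multiplications needed: 8 (8 lines after 6^1)

6^53 = 174588755932389037098918153698611839369216. Using exponentiation by squaring, this requires 8 multiplications. The key idea: if the exponent is even, square the half-power; if odd, multiply by the base once.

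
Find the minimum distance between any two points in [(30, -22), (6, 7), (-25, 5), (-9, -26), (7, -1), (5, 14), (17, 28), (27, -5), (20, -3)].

Computing all pairwise distances among 9 points:

d((30, -22), (6, 7)) = 37.6431
d((30, -22), (-25, 5)) = 61.2699
d((30, -22), (-9, -26)) = 39.2046
d((30, -22), (7, -1)) = 31.1448
d((30, -22), (5, 14)) = 43.8292
d((30, -22), (17, 28)) = 51.6624
d((30, -22), (27, -5)) = 17.2627
d((30, -22), (20, -3)) = 21.4709
d((6, 7), (-25, 5)) = 31.0644
d((6, 7), (-9, -26)) = 36.2491
d((6, 7), (7, -1)) = 8.0623
d((6, 7), (5, 14)) = 7.0711 <-- minimum
d((6, 7), (17, 28)) = 23.7065
d((6, 7), (27, -5)) = 24.1868
d((6, 7), (20, -3)) = 17.2047
d((-25, 5), (-9, -26)) = 34.8855
d((-25, 5), (7, -1)) = 32.5576
d((-25, 5), (5, 14)) = 31.3209
d((-25, 5), (17, 28)) = 47.8853
d((-25, 5), (27, -5)) = 52.9528
d((-25, 5), (20, -3)) = 45.7056
d((-9, -26), (7, -1)) = 29.6816
d((-9, -26), (5, 14)) = 42.3792
d((-9, -26), (17, 28)) = 59.9333
d((-9, -26), (27, -5)) = 41.6773
d((-9, -26), (20, -3)) = 37.0135
d((7, -1), (5, 14)) = 15.1327
d((7, -1), (17, 28)) = 30.6757
d((7, -1), (27, -5)) = 20.3961
d((7, -1), (20, -3)) = 13.1529
d((5, 14), (17, 28)) = 18.4391
d((5, 14), (27, -5)) = 29.0689
d((5, 14), (20, -3)) = 22.6716
d((17, 28), (27, -5)) = 34.4819
d((17, 28), (20, -3)) = 31.1448
d((27, -5), (20, -3)) = 7.2801

Closest pair: (6, 7) and (5, 14) with distance 7.0711

The closest pair is (6, 7) and (5, 14) with Euclidean distance 7.0711. For 9 points, brute-force pairwise comparison is shown above. For large n, the divide-and-conquer algorithm (sort by x, recurse on halves, check the dividing strip) achieves O(n log n).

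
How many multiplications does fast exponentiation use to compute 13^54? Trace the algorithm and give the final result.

Computing 13^54 by squaring (build up from 13^1; each line after the first costs one multiplication):

13^1 = 13
13^2 = (13^1)^2 = 13^2 = 169
13^3 = 13 * 13^2 = 13 * 169 = 2197
13^6 = (13^3)^2 = 2197^2 = 4826809
13^12 = (13^6)^2 = 4826809^2 = 23298085122481
13^13 = 13 * 13^12 = 13 * 23298085122481 = 302875106592253
13^26 = (13^13)^2 = 302875106592253^2 = 91733330193268616658399616009
13^27 = 13 * 13^26 = 13 * 91733330193268616658399616009 = 1192533292512492016559195008117
13^54 = (13^27)^2 = 1192533292512492016559195008117^2 = 1422135653750684847524758738836375672734734444846971695885689

Result: 1422135653750684847524758738836375672734734444846971695885689
Multiplications needed: 8 (8 lines after 13^1)

13^54 = 1422135653750684847524758738836375672734734444846971695885689. Using exponentiation by squaring, this requires 8 multiplications. The key idea: if the exponent is even, square the half-power; if odd, multiply by the base once.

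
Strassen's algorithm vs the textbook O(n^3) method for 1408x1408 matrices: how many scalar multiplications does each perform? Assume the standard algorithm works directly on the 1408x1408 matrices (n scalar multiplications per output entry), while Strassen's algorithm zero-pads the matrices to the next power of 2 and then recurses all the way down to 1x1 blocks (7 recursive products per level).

Matrix multiplication for 1408x1408 matrices:

Strassen's algorithm requires power-of-2 dimensions. Pad 1408x1408 to 2048x2048 (next power of 2).

Standard algorithm: 1408^3 = 2791309312 multiplications
Strassen's algorithm: 7^(log2(2048)) = 7^11 = 1977326743 multiplications
Savings: 2791309312 - 1977326743 = 813982569 multiplications

Standard: 2791309312 multiplications (1408^3). Strassen: 1977326743 multiplications (7^11, after padding to 2048x2048). Strassen reduces 8 recursive multiplications to 7 at each level.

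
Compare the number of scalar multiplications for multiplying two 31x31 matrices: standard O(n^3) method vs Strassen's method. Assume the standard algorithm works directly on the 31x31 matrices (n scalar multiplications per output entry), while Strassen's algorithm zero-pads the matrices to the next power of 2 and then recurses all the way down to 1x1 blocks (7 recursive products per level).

Matrix multiplication for 31x31 matrices:

Strassen's algorithm requires power-of-2 dimensions. Pad 31x31 to 32x32 (next power of 2).

Standard algorithm: 31^3 = 29791 multiplications
Strassen's algorithm: 7^(log2(32)) = 7^5 = 16807 multiplications
Savings: 29791 - 16807 = 12984 multiplications

Standard: 29791 multiplications (31^3). Strassen: 16807 multiplications (7^5, after padding to 32x32). Strassen reduces 8 recursive multiplications to 7 at each level.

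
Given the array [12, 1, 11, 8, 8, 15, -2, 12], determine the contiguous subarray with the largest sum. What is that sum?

Using Kadane's algorithm on [12, 1, 11, 8, 8, 15, -2, 12]:

Scanning through the array:
Position 1 (value 1): max_ending_here = 13, max_so_far = 13
Position 2 (value 11): max_ending_here = 24, max_so_far = 24
Position 3 (value 8): max_ending_here = 32, max_so_far = 32
Position 4 (value 8): max_ending_here = 40, max_so_far = 40
Position 5 (value 15): max_ending_here = 55, max_so_far = 55
Position 6 (value -2): max_ending_here = 53, max_so_far = 55
Position 7 (value 12): max_ending_here = 65, max_so_far = 65

Maximum subarray: [12, 1, 11, 8, 8, 15, -2, 12]
Maximum sum: 65

The maximum subarray is [12, 1, 11, 8, 8, 15, -2, 12] with sum 65. This subarray runs from index 0 to index 7.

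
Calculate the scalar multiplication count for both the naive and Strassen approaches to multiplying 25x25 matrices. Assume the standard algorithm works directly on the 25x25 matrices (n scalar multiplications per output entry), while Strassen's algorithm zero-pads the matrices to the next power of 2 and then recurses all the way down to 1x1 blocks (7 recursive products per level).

Matrix multiplication for 25x25 matrices:

Strassen's algorithm requires power-of-2 dimensions. Pad 25x25 to 32x32 (next power of 2).

Standard algorithm: 25^3 = 15625 multiplications
Strassen's algorithm: 7^(log2(32)) = 7^5 = 16807 multiplications
Difference: 15625 - 16807 = -1182 (Strassen uses MORE here due to padding overhead — for small or just-over-power-of-2 n, padding can outweigh the per-level savings)

Standard: 15625 multiplications (25^3). Strassen: 16807 multiplications (7^5, after padding to 32x32). Strassen reduces 8 recursive multiplications to 7 at each level.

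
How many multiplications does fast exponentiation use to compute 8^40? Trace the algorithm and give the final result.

Computing 8^40 by squaring (build up from 8^1; each line after the first costs one multiplication):

8^1 = 8
8^2 = (8^1)^2 = 8^2 = 64
8^4 = (8^2)^2 = 64^2 = 4096
8^5 = 8 * 8^4 = 8 * 4096 = 32768
8^10 = (8^5)^2 = 32768^2 = 1073741824
8^20 = (8^10)^2 = 1073741824^2 = 1152921504606846976
8^40 = (8^20)^2 = 1152921504606846976^2 = 1329227995784915872903807060280344576

Result: 1329227995784915872903807060280344576
Multiplications needed: 6 (6 lines after 8^1)

8^40 = 1329227995784915872903807060280344576. Using exponentiation by squaring, this requires 6 multiplications. The key idea: if the exponent is even, square the half-power; if odd, multiply by the base once.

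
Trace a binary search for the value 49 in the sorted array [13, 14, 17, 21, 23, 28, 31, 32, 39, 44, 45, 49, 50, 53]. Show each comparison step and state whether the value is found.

Binary search for 49 in [13, 14, 17, 21, 23, 28, 31, 32, 39, 44, 45, 49, 50, 53]:

lo=0, hi=13, mid=6, arr[mid]=31 -> 31 < 49, search right half
lo=7, hi=13, mid=10, arr[mid]=45 -> 45 < 49, search right half
lo=11, hi=13, mid=12, arr[mid]=50 -> 50 > 49, search left half
lo=11, hi=11, mid=11, arr[mid]=49 -> Found target at index 11!

Binary search finds 49 at index 11 after 4 comparisons. The search repeatedly halves the search space by comparing with the middle element.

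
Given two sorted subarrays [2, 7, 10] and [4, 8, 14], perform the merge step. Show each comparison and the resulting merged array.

Merging process:

Compare 2 vs 4: take 2 from left. Merged: [2]
Compare 7 vs 4: take 4 from right. Merged: [2, 4]
Compare 7 vs 8: take 7 from left. Merged: [2, 4, 7]
Compare 10 vs 8: take 8 from right. Merged: [2, 4, 7, 8]
Compare 10 vs 14: take 10 from left. Merged: [2, 4, 7, 8, 10]
Append remaining from right: [14]. Merged: [2, 4, 7, 8, 10, 14]

Final merged array: [2, 4, 7, 8, 10, 14]
Total comparisons: 5

The merged array is [2, 4, 7, 8, 10, 14], requiring 5 comparisons. The merge step runs in O(n) time where n is the total number of elements.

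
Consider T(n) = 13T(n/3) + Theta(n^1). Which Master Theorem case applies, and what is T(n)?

Master Theorem for T(n) = 13T(n/3) + O(n^1):

a = 13, b = 3, c = 1
log_b(a) = log_3(13) = 2.3347

Case 1: c = 1 < log_3(13) = 2.3347
T(n) = O(n^(log_3 13))

For T(n) = 13T(n/3) + O(n^1): log_3(13) = 2.3347. This is Case 1 of the Master Theorem (c < log_b(a), work dominated by leaves), giving O(n^(log_3 13)).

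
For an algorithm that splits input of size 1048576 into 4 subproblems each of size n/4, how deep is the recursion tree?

For divide and conquer with division factor 4:

Problem sizes at each level:
Level 0: 1048576
Level 1: 262144
Level 2: 65536
Level 3: 16384
Level 4: 4096
Level 5: 1024
Level 6: 256
Level 7: 64
Level 8: 16
Level 9: 4
Level 10: 1

The root is level 0 and the size-1 base case is level 10 (the tree spans levels 0 through 10, i.e. 11 levels counting the root), so the depth is the number of divisions: log_4(1048576) = 10

The recursion tree depth is log_4(1048576) = 10. At each level, the problem size is divided by 4, so it takes 10 divisions to reduce to a base case of size 1. The algorithm makes 4 recursive calls at each level.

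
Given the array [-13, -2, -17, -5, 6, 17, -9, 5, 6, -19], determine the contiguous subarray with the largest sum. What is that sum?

Using Kadane's algorithm on [-13, -2, -17, -5, 6, 17, -9, 5, 6, -19]:

Scanning through the array:
Position 1 (value -2): max_ending_here = -2, max_so_far = -2
Position 2 (value -17): max_ending_here = -17, max_so_far = -2
Position 3 (value -5): max_ending_here = -5, max_so_far = -2
Position 4 (value 6): max_ending_here = 6, max_so_far = 6
Position 5 (value 17): max_ending_here = 23, max_so_far = 23
Position 6 (value -9): max_ending_here = 14, max_so_far = 23
Position 7 (value 5): max_ending_here = 19, max_so_far = 23
Position 8 (value 6): max_ending_here = 25, max_so_far = 25
Position 9 (value -19): max_ending_here = 6, max_so_far = 25

Maximum subarray: [6, 17, -9, 5, 6]
Maximum sum: 25

The maximum subarray is [6, 17, -9, 5, 6] with sum 25. This subarray runs from index 4 to index 8.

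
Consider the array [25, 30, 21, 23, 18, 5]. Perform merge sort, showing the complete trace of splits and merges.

Merge sort trace:

Split: [25, 30, 21, 23, 18, 5] -> [25, 30, 21] and [23, 18, 5]
  Split: [25, 30, 21] -> [25] and [30, 21]
    Split: [30, 21] -> [30] and [21]
    Merge: [30] + [21] -> [21, 30]
  Merge: [25] + [21, 30] -> [21, 25, 30]
  Split: [23, 18, 5] -> [23] and [18, 5]
    Split: [18, 5] -> [18] and [5]
    Merge: [18] + [5] -> [5, 18]
  Merge: [23] + [5, 18] -> [5, 18, 23]
Merge: [21, 25, 30] + [5, 18, 23] -> [5, 18, 21, 23, 25, 30]

Final sorted array: [5, 18, 21, 23, 25, 30]

The merge sort proceeds by recursively splitting the array and merging sorted halves.
After all merges, the sorted array is [5, 18, 21, 23, 25, 30].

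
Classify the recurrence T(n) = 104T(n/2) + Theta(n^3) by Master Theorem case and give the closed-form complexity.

Master Theorem for T(n) = 104T(n/2) + O(n^3):

a = 104, b = 2, c = 3
log_b(a) = log_2(104) = 6.7004

Case 1: c = 3 < log_2(104) = 6.7004
T(n) = O(n^(log_2 104))

For T(n) = 104T(n/2) + O(n^3): log_2(104) = 6.7004. This is Case 1 of the Master Theorem (c < log_b(a), work dominated by leaves), giving O(n^(log_2 104)).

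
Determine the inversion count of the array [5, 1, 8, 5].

Finding inversions in [5, 1, 8, 5]:

(0, 1): arr[0]=5 > arr[1]=1
(2, 3): arr[2]=8 > arr[3]=5

Total inversions: 2

The array has 2 inversion(s): (0,1), (2,3). Each pair (i,j) satisfies i < j and arr[i] > arr[j].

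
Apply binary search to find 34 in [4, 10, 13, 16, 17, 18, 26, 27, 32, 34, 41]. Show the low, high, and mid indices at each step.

Binary search for 34 in [4, 10, 13, 16, 17, 18, 26, 27, 32, 34, 41]:

lo=0, hi=10, mid=5, arr[mid]=18 -> 18 < 34, search right half
lo=6, hi=10, mid=8, arr[mid]=32 -> 32 < 34, search right half
lo=9, hi=10, mid=9, arr[mid]=34 -> Found target at index 9!

Binary search finds 34 at index 9 after 3 comparisons. The search repeatedly halves the search space by comparing with the middle element.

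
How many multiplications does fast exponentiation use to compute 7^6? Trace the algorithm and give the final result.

Computing 7^6 by squaring (build up from 7^1; each line after the first costs one multiplication):

7^1 = 7
7^2 = (7^1)^2 = 7^2 = 49
7^3 = 7 * 7^2 = 7 * 49 = 343
7^6 = (7^3)^2 = 343^2 = 117649

Result: 117649
Multiplications needed: 3 (3 lines after 7^1)

7^6 = 117649. Using exponentiation by squaring, this requires 3 multiplications. The key idea: if the exponent is even, square the half-power; if odd, multiply by the base once.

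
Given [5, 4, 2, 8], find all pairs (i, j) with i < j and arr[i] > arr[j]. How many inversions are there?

Finding inversions in [5, 4, 2, 8]:

(0, 1): arr[0]=5 > arr[1]=4
(0, 2): arr[0]=5 > arr[2]=2
(1, 2): arr[1]=4 > arr[2]=2

Total inversions: 3

The array has 3 inversion(s): (0,1), (0,2), (1,2). Each pair (i,j) satisfies i < j and arr[i] > arr[j].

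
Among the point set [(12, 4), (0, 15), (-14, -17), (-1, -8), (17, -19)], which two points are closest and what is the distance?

Computing all pairwise distances among 5 points:

d((12, 4), (0, 15)) = 16.2788
d((12, 4), (-14, -17)) = 33.4215
d((12, 4), (-1, -8)) = 17.6918
d((12, 4), (17, -19)) = 23.5372
d((0, 15), (-14, -17)) = 34.9285
d((0, 15), (-1, -8)) = 23.0217
d((0, 15), (17, -19)) = 38.0132
d((-14, -17), (-1, -8)) = 15.8114 <-- minimum
d((-14, -17), (17, -19)) = 31.0644
d((-1, -8), (17, -19)) = 21.095

Closest pair: (-14, -17) and (-1, -8) with distance 15.8114

The closest pair is (-14, -17) and (-1, -8) with Euclidean distance 15.8114. For 5 points, brute-force pairwise comparison is shown above. For large n, the divide-and-conquer algorithm (sort by x, recurse on halves, check the dividing strip) achieves O(n log n).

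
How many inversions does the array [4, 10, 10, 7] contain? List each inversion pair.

Finding inversions in [4, 10, 10, 7]:

(1, 3): arr[1]=10 > arr[3]=7
(2, 3): arr[2]=10 > arr[3]=7

Total inversions: 2

The array has 2 inversion(s): (1,3), (2,3). Each pair (i,j) satisfies i < j and arr[i] > arr[j].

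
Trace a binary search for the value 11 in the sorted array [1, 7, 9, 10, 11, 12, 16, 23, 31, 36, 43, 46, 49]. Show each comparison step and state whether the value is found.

Binary search for 11 in [1, 7, 9, 10, 11, 12, 16, 23, 31, 36, 43, 46, 49]:

lo=0, hi=12, mid=6, arr[mid]=16 -> 16 > 11, search left half
lo=0, hi=5, mid=2, arr[mid]=9 -> 9 < 11, search right half
lo=3, hi=5, mid=4, arr[mid]=11 -> Found target at index 4!

Binary search finds 11 at index 4 after 3 comparisons. The search repeatedly halves the search space by comparing with the middle element.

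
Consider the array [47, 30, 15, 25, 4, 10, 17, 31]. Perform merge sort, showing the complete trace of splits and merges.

Merge sort trace:

Split: [47, 30, 15, 25, 4, 10, 17, 31] -> [47, 30, 15, 25] and [4, 10, 17, 31]
  Split: [47, 30, 15, 25] -> [47, 30] and [15, 25]
    Split: [47, 30] -> [47] and [30]
    Merge: [47] + [30] -> [30, 47]
    Split: [15, 25] -> [15] and [25]
    Merge: [15] + [25] -> [15, 25]
  Merge: [30, 47] + [15, 25] -> [15, 25, 30, 47]
  Split: [4, 10, 17, 31] -> [4, 10] and [17, 31]
    Split: [4, 10] -> [4] and [10]
    Merge: [4] + [10] -> [4, 10]
    Split: [17, 31] -> [17] and [31]
    Merge: [17] + [31] -> [17, 31]
  Merge: [4, 10] + [17, 31] -> [4, 10, 17, 31]
Merge: [15, 25, 30, 47] + [4, 10, 17, 31] -> [4, 10, 15, 17, 25, 30, 31, 47]

Final sorted array: [4, 10, 15, 17, 25, 30, 31, 47]

The merge sort proceeds by recursively splitting the array and merging sorted halves.
After all merges, the sorted array is [4, 10, 15, 17, 25, 30, 31, 47].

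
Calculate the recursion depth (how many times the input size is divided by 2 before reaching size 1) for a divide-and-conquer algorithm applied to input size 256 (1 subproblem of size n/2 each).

For divide and conquer with division factor 2:

Problem sizes at each level:
Level 0: 256
Level 1: 128
Level 2: 64
Level 3: 32
Level 4: 16
Level 5: 8
Level 6: 4
Level 7: 2
Level 8: 1

The root is level 0 and the size-1 base case is level 8 (the tree spans levels 0 through 8, i.e. 9 levels counting the root), so the depth is the number of divisions: log_2(256) = 8

The recursion tree depth is log_2(256) = 8. At each level, the problem size is divided by 2, so it takes 8 divisions to reduce to a base case of size 1. The algorithm makes 1 recursive call at each level.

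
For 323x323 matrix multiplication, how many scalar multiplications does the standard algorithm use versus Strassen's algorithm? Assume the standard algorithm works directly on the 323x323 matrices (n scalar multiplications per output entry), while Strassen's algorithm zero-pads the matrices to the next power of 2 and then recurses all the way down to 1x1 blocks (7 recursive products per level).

Matrix multiplication for 323x323 matrices:

Strassen's algorithm requires power-of-2 dimensions. Pad 323x323 to 512x512 (next power of 2).

Standard algorithm: 323^3 = 33698267 multiplications
Strassen's algorithm: 7^(log2(512)) = 7^9 = 40353607 multiplications
Difference: 33698267 - 40353607 = -6655340 (Strassen uses MORE here due to padding overhead — for small or just-over-power-of-2 n, padding can outweigh the per-level savings)

Standard: 33698267 multiplications (323^3). Strassen: 40353607 multiplications (7^9, after padding to 512x512). Strassen reduces 8 recursive multiplications to 7 at each level.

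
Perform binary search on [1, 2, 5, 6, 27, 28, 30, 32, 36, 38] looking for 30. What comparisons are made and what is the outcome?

Binary search for 30 in [1, 2, 5, 6, 27, 28, 30, 32, 36, 38]:

lo=0, hi=9, mid=4, arr[mid]=27 -> 27 < 30, search right half
lo=5, hi=9, mid=7, arr[mid]=32 -> 32 > 30, search left half
lo=5, hi=6, mid=5, arr[mid]=28 -> 28 < 30, search right half
lo=6, hi=6, mid=6, arr[mid]=30 -> Found target at index 6!

Binary search finds 30 at index 6 after 4 comparisons. The search repeatedly halves the search space by comparing with the middle element.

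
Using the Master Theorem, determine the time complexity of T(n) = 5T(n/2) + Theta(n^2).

Master Theorem for T(n) = 5T(n/2) + O(n^2):

a = 5, b = 2, c = 2
log_b(a) = log_2(5) = 2.3219

Case 1: c = 2 < log_2(5) = 2.3219
T(n) = O(n^(log_2 5))

For T(n) = 5T(n/2) + O(n^2): log_2(5) = 2.3219. This is Case 1 of the Master Theorem (c < log_b(a), work dominated by leaves), giving O(n^(log_2 5)).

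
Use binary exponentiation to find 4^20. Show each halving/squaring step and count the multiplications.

Computing 4^20 by squaring (build up from 4^1; each line after the first costs one multiplication):

4^1 = 4
4^2 = (4^1)^2 = 4^2 = 16
4^4 = (4^2)^2 = 16^2 = 256
4^5 = 4 * 4^4 = 4 * 256 = 1024
4^10 = (4^5)^2 = 1024^2 = 1048576
4^20 = (4^10)^2 = 1048576^2 = 1099511627776

Result: 1099511627776
Multiplications needed: 5 (5 lines after 4^1)

4^20 = 1099511627776. Using exponentiation by squaring, this requires 5 multiplications. The key idea: if the exponent is even, square the half-power; if odd, multiply by the base once.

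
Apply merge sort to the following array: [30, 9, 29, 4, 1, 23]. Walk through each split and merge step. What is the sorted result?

Merge sort trace:

Split: [30, 9, 29, 4, 1, 23] -> [30, 9, 29] and [4, 1, 23]
  Split: [30, 9, 29] -> [30] and [9, 29]
    Split: [9, 29] -> [9] and [29]
    Merge: [9] + [29] -> [9, 29]
  Merge: [30] + [9, 29] -> [9, 29, 30]
  Split: [4, 1, 23] -> [4] and [1, 23]
    Split: [1, 23] -> [1] and [23]
    Merge: [1] + [23] -> [1, 23]
  Merge: [4] + [1, 23] -> [1, 4, 23]
Merge: [9, 29, 30] + [1, 4, 23] -> [1, 4, 9, 23, 29, 30]

Final sorted array: [1, 4, 9, 23, 29, 30]

The merge sort proceeds by recursively splitting the array and merging sorted halves.
After all merges, the sorted array is [1, 4, 9, 23, 29, 30].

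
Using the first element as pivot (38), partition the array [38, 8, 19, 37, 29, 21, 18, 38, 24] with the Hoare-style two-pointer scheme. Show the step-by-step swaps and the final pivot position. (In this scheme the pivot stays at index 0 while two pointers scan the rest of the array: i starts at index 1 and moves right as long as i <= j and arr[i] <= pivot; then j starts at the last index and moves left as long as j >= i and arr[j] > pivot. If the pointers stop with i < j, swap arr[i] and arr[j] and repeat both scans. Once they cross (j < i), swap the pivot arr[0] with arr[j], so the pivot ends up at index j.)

Hoare-style two-pointer partition with pivot = 38:

Initial array: [38, 8, 19, 37, 29, 21, 18, 38, 24]

Pointers start at i = 1, j = 8.
i ends at 9, j ends at 8: the pointers have crossed (j < i), so scanning stops.

Swap pivot arr[0] with arr[8] to place pivot at position 8: [24, 8, 19, 37, 29, 21, 18, 38, 38]
Pivot position: 8

After partitioning with pivot 38, the array becomes [24, 8, 19, 37, 29, 21, 18, 38, 38]. The pivot is placed at index 8. All elements to the left of the pivot are <= 38, and all elements to the right are > 38.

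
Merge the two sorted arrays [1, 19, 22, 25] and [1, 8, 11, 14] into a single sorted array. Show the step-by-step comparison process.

Merging process:

Compare 1 vs 1: take 1 from left. Merged: [1]
Compare 19 vs 1: take 1 from right. Merged: [1, 1]
Compare 19 vs 8: take 8 from right. Merged: [1, 1, 8]
Compare 19 vs 11: take 11 from right. Merged: [1, 1, 8, 11]
Compare 19 vs 14: take 14 from right. Merged: [1, 1, 8, 11, 14]
Append remaining from left: [19, 22, 25]. Merged: [1, 1, 8, 11, 14, 19, 22, 25]

Final merged array: [1, 1, 8, 11, 14, 19, 22, 25]
Total comparisons: 5

The merged array is [1, 1, 8, 11, 14, 19, 22, 25], requiring 5 comparisons. The merge step runs in O(n) time where n is the total number of elements.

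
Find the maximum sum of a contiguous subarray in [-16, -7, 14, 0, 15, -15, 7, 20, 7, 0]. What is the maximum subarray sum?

Using Kadane's algorithm on [-16, -7, 14, 0, 15, -15, 7, 20, 7, 0]:

Scanning through the array:
Position 1 (value -7): max_ending_here = -7, max_so_far = -7
Position 2 (value 14): max_ending_here = 14, max_so_far = 14
Position 3 (value 0): max_ending_here = 14, max_so_far = 14
Position 4 (value 15): max_ending_here = 29, max_so_far = 29
Position 5 (value -15): max_ending_here = 14, max_so_far = 29
Position 6 (value 7): max_ending_here = 21, max_so_far = 29
Position 7 (value 20): max_ending_here = 41, max_so_far = 41
Position 8 (value 7): max_ending_here = 48, max_so_far = 48
Position 9 (value 0): max_ending_here = 48, max_so_far = 48

Maximum subarray: [14, 0, 15, -15, 7, 20, 7]
Maximum sum: 48

The maximum subarray is [14, 0, 15, -15, 7, 20, 7] with sum 48. This subarray runs from index 2 to index 8.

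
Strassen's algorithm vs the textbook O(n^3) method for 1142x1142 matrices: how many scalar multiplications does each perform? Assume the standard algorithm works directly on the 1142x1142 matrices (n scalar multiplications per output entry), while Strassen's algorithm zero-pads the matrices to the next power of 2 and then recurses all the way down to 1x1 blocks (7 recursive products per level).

Matrix multiplication for 1142x1142 matrices:

Strassen's algorithm requires power-of-2 dimensions. Pad 1142x1142 to 2048x2048 (next power of 2).

Standard algorithm: 1142^3 = 1489355288 multiplications
Strassen's algorithm: 7^(log2(2048)) = 7^11 = 1977326743 multiplications
Difference: 1489355288 - 1977326743 = -487971455 (Strassen uses MORE here due to padding overhead — for small or just-over-power-of-2 n, padding can outweigh the per-level savings)

Standard: 1489355288 multiplications (1142^3). Strassen: 1977326743 multiplications (7^11, after padding to 2048x2048). Strassen reduces 8 recursive multiplications to 7 at each level.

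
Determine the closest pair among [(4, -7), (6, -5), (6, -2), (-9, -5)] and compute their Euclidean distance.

Computing all pairwise distances among 4 points:

d((4, -7), (6, -5)) = 2.8284 <-- minimum
d((4, -7), (6, -2)) = 5.3852
d((4, -7), (-9, -5)) = 13.1529
d((6, -5), (6, -2)) = 3.0
d((6, -5), (-9, -5)) = 15.0
d((6, -2), (-9, -5)) = 15.2971

Closest pair: (4, -7) and (6, -5) with distance 2.8284

The closest pair is (4, -7) and (6, -5) with Euclidean distance 2.8284. For 4 points, brute-force pairwise comparison is shown above. For large n, the divide-and-conquer algorithm (sort by x, recurse on halves, check the dividing strip) achieves O(n log n).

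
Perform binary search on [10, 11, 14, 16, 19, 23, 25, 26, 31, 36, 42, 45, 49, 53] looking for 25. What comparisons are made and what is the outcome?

Binary search for 25 in [10, 11, 14, 16, 19, 23, 25, 26, 31, 36, 42, 45, 49, 53]:

lo=0, hi=13, mid=6, arr[mid]=25 -> Found target at index 6!

Binary search finds 25 at index 6 after 1 comparisons. The search repeatedly halves the search space by comparing with the middle element.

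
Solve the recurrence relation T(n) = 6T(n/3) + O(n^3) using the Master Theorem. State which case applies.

Master Theorem for T(n) = 6T(n/3) + O(n^3):

a = 6, b = 3, c = 3
log_b(a) = log_3(6) = 1.6309

Case 3: c = 3 > log_3(6) = 1.6309
T(n) = O(n^3) = O(n^3)

For T(n) = 6T(n/3) + O(n^3): log_3(6) = 1.6309. This is Case 3 of the Master Theorem (c > log_b(a), work dominated by root), giving O(n^3).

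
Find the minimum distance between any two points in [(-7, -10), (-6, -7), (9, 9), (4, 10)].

Computing all pairwise distances among 4 points:

d((-7, -10), (-6, -7)) = 3.1623 <-- minimum
d((-7, -10), (9, 9)) = 24.8395
d((-7, -10), (4, 10)) = 22.8254
d((-6, -7), (9, 9)) = 21.9317
d((-6, -7), (4, 10)) = 19.7231
d((9, 9), (4, 10)) = 5.099

Closest pair: (-7, -10) and (-6, -7) with distance 3.1623

The closest pair is (-7, -10) and (-6, -7) with Euclidean distance 3.1623. For 4 points, brute-force pairwise comparison is shown above. For large n, the divide-and-conquer algorithm (sort by x, recurse on halves, check the dividing strip) achieves O(n log n).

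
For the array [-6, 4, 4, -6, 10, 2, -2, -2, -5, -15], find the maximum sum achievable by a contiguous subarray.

Using Kadane's algorithm on [-6, 4, 4, -6, 10, 2, -2, -2, -5, -15]:

Scanning through the array:
Position 1 (value 4): max_ending_here = 4, max_so_far = 4
Position 2 (value 4): max_ending_here = 8, max_so_far = 8
Position 3 (value -6): max_ending_here = 2, max_so_far = 8
Position 4 (value 10): max_ending_here = 12, max_so_far = 12
Position 5 (value 2): max_ending_here = 14, max_so_far = 14
Position 6 (value -2): max_ending_here = 12, max_so_far = 14
Position 7 (value -2): max_ending_here = 10, max_so_far = 14
Position 8 (value -5): max_ending_here = 5, max_so_far = 14
Position 9 (value -15): max_ending_here = -10, max_so_far = 14

Maximum subarray: [4, 4, -6, 10, 2]
Maximum sum: 14

The maximum subarray is [4, 4, -6, 10, 2] with sum 14. This subarray runs from index 1 to index 5.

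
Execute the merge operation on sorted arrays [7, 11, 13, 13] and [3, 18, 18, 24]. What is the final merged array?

Merging process:

Compare 7 vs 3: take 3 from right. Merged: [3]
Compare 7 vs 18: take 7 from left. Merged: [3, 7]
Compare 11 vs 18: take 11 from left. Merged: [3, 7, 11]
Compare 13 vs 18: take 13 from left. Merged: [3, 7, 11, 13]
Compare 13 vs 18: take 13 from left. Merged: [3, 7, 11, 13, 13]
Append remaining from right: [18, 18, 24]. Merged: [3, 7, 11, 13, 13, 18, 18, 24]

Final merged array: [3, 7, 11, 13, 13, 18, 18, 24]
Total comparisons: 5

The merged array is [3, 7, 11, 13, 13, 18, 18, 24], requiring 5 comparisons. The merge step runs in O(n) time where n is the total number of elements.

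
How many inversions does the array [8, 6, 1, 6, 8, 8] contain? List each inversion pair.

Finding inversions in [8, 6, 1, 6, 8, 8]:

(0, 1): arr[0]=8 > arr[1]=6
(0, 2): arr[0]=8 > arr[2]=1
(0, 3): arr[0]=8 > arr[3]=6
(1, 2): arr[1]=6 > arr[2]=1

Total inversions: 4

The array has 4 inversion(s): (0,1), (0,2), (0,3), (1,2). Each pair (i,j) satisfies i < j and arr[i] > arr[j].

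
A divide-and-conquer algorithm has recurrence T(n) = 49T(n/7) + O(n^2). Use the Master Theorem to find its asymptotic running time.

Master Theorem for T(n) = 49T(n/7) + O(n^2):

a = 49, b = 7, c = 2
log_b(a) = log_7(49) = 2.0000

Case 2: c = 2 = log_7(49) = 2.0000
T(n) = O(n^2 log n) = O(n^2 log n)

For T(n) = 49T(n/7) + O(n^2): log_7(49) = 2.0000. This is Case 2 of the Master Theorem (c = log_b(a), equal work at all levels), giving O(n^2 log n).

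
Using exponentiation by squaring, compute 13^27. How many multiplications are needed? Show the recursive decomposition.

Computing 13^27 by squaring (build up from 13^1; each line after the first costs one multiplication):

13^1 = 13
13^2 = (13^1)^2 = 13^2 = 169
13^3 = 13 * 13^2 = 13 * 169 = 2197
13^6 = (13^3)^2 = 2197^2 = 4826809
13^12 = (13^6)^2 = 4826809^2 = 23298085122481
13^13 = 13 * 13^12 = 13 * 23298085122481 = 302875106592253
13^26 = (13^13)^2 = 302875106592253^2 = 91733330193268616658399616009
13^27 = 13 * 13^26 = 13 * 91733330193268616658399616009 = 1192533292512492016559195008117

Result: 1192533292512492016559195008117
Multiplications needed: 7 (7 lines after 13^1)

13^27 = 1192533292512492016559195008117. Using exponentiation by squaring, this requires 7 multiplications. The key idea: if the exponent is even, square the half-power; if odd, multiply by the base once.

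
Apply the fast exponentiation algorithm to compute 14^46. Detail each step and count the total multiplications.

Computing 14^46 by squaring (build up from 14^1; each line after the first costs one multiplication):

14^1 = 14
14^2 = (14^1)^2 = 14^2 = 196
14^4 = (14^2)^2 = 196^2 = 38416
14^5 = 14 * 14^4 = 14 * 38416 = 537824
14^10 = (14^5)^2 = 537824^2 = 289254654976
14^11 = 14 * 14^10 = 14 * 289254654976 = 4049565169664
14^22 = (14^11)^2 = 4049565169664^2 = 16398978063355821105872896
14^23 = 14 * 14^22 = 14 * 16398978063355821105872896 = 229585692886981495482220544
14^46 = (14^23)^2 = 229585692886981495482220544^2 = 52709590378395385649697127909589319306203213055655936

Result: 52709590378395385649697127909589319306203213055655936
Multiplications needed: 8 (8 lines after 14^1)

14^46 = 52709590378395385649697127909589319306203213055655936. Using exponentiation by squaring, this requires 8 multiplications. The key idea: if the exponent is even, square the half-power; if odd, multiply by the base once.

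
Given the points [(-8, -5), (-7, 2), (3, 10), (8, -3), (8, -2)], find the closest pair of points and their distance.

Computing all pairwise distances among 5 points:

d((-8, -5), (-7, 2)) = 7.0711
d((-8, -5), (3, 10)) = 18.6011
d((-8, -5), (8, -3)) = 16.1245
d((-8, -5), (8, -2)) = 16.2788
d((-7, 2), (3, 10)) = 12.8062
d((-7, 2), (8, -3)) = 15.8114
d((-7, 2), (8, -2)) = 15.5242
d((3, 10), (8, -3)) = 13.9284
d((3, 10), (8, -2)) = 13.0
d((8, -3), (8, -2)) = 1.0 <-- minimum

Closest pair: (8, -3) and (8, -2) with distance 1.0

The closest pair is (8, -3) and (8, -2) with Euclidean distance 1.0. For 5 points, brute-force pairwise comparison is shown above. For large n, the divide-and-conquer algorithm (sort by x, recurse on halves, check the dividing strip) achieves O(n log n).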